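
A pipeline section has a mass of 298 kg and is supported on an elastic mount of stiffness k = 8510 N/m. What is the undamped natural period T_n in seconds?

ω_n = √(k/m) = √(8510/298) = √28.56 = 5.344 rad/s.
T_n = 2π/ω_n = 6.283/5.344 = 1.176 s.

1.18 s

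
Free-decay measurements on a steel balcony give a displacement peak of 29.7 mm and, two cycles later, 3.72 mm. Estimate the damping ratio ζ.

Logarithmic decrement δ = (1/n)·ln(x₀/x_n) = (1/2)·ln(29.7/3.72) = (1/2)·ln(7.984) = 1.039.
ζ = δ/√(4π² + δ²) = 1.039/√(39.48 + 1.08) = 1.039/6.368 = 0.1631.

0.163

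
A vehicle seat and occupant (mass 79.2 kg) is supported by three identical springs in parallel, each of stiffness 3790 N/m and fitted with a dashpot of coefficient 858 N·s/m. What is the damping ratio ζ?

Parallel springs add: k_eq = 3 × 3790 = 11370 N/m.
ω_n = √(k_eq/m) = √(11370/79.2) = 11.98 rad/s.
Critical damping c_c = 2√(k_eq·m) = 2√(11370 × 79.2) = 1898 N·s/m, so ζ = c/c_c = 858/1898 = 0.4521.

0.452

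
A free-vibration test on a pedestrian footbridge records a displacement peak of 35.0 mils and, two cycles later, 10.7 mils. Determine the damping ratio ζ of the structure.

0.0939

Logarithmic decrement δ = (1/n)·ln(x₀/x_n) = (1/2)·ln(35.0/10.7) = (1/2)·ln(3.271) = 0.5926.
ζ = δ/√(4π² + δ²) = 0.5926/√(39.48 + 0.351) = 0.5926/6.311 = 0.09389.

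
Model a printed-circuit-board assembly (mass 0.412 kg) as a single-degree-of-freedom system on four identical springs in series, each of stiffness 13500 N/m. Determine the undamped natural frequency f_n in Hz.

14.4 Hz

Series springs: 1/k_eq = 4/13500, so k_eq = 13500/4 = 3375 N/m.
ω_n = √(k_eq/m) = √(3375/0.412) = √8192 = 90.51 rad/s.
f_n = ω_n/(2π) = 90.51/6.283 = 14.40 Hz.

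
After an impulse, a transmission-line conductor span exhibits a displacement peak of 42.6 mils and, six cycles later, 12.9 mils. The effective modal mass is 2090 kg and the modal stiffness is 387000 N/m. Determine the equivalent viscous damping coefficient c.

1800 N·s/m

Logarithmic decrement δ = (1/n)·ln(x₀/x_n) = (1/6)·ln(42.6/12.9) = (1/6)·ln(3.302) = 0.1991.
ζ = δ/√(4π² + δ²) = 0.1991/√(39.48 + 0.0396) = 0.1991/6.286 = 0.03167.
c = ζ · 2√(km) = 0.03167 × 2√(387000 × 2090) = 0.03167 × 56880 = 1802 N·s/m.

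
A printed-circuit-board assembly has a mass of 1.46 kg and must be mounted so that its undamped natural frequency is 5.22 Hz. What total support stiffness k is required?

ω_n = 2πf_n = 2π × 5.22 = 32.80 rad/s.
k = m·ω_n² = 1.46 × 32.80² = 1.46 × 1076 = 1571 N/m.

1570 N/m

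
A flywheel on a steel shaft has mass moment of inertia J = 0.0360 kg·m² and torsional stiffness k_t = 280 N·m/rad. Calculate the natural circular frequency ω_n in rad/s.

ω_n = √(k_t/J) = √(280/0.0360) = √7778 = 88.19 rad/s.

88.2 rad/s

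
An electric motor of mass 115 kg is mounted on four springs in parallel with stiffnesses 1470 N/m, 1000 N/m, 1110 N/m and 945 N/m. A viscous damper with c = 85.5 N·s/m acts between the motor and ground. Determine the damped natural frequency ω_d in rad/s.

6.26 rad/s

Parallel springs add: k_eq = 1470 + 1000 + 1110 + 945 = 4525 N/m.
ω_n = √(k_eq/m) = √(4525/115) = 6.273 rad/s.
Critical damping c_c = 2√(k_eq·m) = 2√(4525 × 115) = 1443 N·s/m, so ζ = c/c_c = 85.5/1443 = 0.05926.
ω_d = ω_n√(1 − ζ²) = 6.273 × √(1 − 0.00351) = 6.262 rad/s.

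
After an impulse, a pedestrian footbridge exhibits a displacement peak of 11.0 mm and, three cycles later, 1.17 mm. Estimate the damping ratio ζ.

0.118

Logarithmic decrement δ = (1/n)·ln(x₀/x_n) = (1/3)·ln(11.0/1.17) = (1/3)·ln(9.402) = 0.7470.
ζ = δ/√(4π² + δ²) = 0.7470/√(39.48 + 0.558) = 0.7470/6.327 = 0.1181.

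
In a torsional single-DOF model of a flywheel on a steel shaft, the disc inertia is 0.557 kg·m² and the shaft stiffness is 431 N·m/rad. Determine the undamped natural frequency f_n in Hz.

ω_n = √(k_t/J) = √(431/0.557) = √773.8 = 27.82 rad/s.
f_n = ω_n/(2π) = 27.82/6.283 = 4.427 Hz.

4.43 Hz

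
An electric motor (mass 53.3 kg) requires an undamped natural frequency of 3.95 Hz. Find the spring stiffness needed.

ω_n = 2πf_n = 2π × 3.95 = 24.82 rad/s.
k = m·ω_n² = 53.3 × 24.82² = 53.3 × 616.0 = 32830 N/m.

32800 N/m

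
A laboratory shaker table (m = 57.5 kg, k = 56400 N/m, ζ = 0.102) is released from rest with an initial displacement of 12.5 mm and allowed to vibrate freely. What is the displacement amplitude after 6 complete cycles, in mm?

0.262 mm

Logarithmic decrement δ = 2πζ/√(1 − ζ²) = 2π × 0.1020/√(1 − 0.0104) = 0.6442.
After n cycles, x_n/x₀ = e^(−nδ), so x_6 = 12.5 × e^(−6 × 0.6442) = 12.5 × 0.02095 = 0.2619 mm.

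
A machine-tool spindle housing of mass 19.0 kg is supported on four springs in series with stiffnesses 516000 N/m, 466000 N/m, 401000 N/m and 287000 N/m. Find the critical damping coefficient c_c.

2750 N·s/m

Series springs: 1/k_eq = 1/516000 + 1/466000 + 1/401000 + 1/287000 = 1.006×10^-5, so k_eq = 99380 N/m.
c_c = 2√(k_eq·m) = 2√(99380 × 19.0) = 2 × 1374 = 2748 N·s/m.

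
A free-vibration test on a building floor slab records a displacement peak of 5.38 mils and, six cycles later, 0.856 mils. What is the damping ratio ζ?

Logarithmic decrement δ = (1/n)·ln(x₀/x_n) = (1/6)·ln(5.38/0.856) = (1/6)·ln(6.285) = 0.3064.
ζ = δ/√(4π² + δ²) = 0.3064/√(39.48 + 0.0939) = 0.3064/6.291 = 0.04870.

0.0487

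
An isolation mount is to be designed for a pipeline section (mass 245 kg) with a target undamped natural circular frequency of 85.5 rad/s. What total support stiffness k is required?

1790000 N/m

k = m·ω_n² = 245 × 85.50² = 245 × 7310 = 1791000 N/m.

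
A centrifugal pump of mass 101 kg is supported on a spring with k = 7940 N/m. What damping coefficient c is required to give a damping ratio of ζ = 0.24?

430 N·s/m

c_c = 2√(k·m) = 2√(7940 × 101) = 1791 N·s/m.
c = ζ·c_c = 0.24 × 1791 = 429.8 N·s/m.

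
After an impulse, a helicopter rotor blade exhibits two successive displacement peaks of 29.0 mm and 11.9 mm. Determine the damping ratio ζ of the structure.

0.140

Logarithmic decrement δ = (1/n)·ln(x₀/x_n) = (1/1)·ln(29.0/11.9) = (1/1)·ln(2.437) = 0.8908.
ζ = δ/√(4π² + δ²) = 0.8908/√(39.48 + 0.793) = 0.8908/6.346 = 0.1404.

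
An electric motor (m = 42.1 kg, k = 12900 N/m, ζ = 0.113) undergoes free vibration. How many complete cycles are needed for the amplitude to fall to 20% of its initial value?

Logarithmic decrement δ = 2πζ/√(1 − ζ²) = 2π × 0.1130/√(1 − 0.0128) = 0.7146.
x_n/x₀ = e^(−nδ) ≤ 0.2; take ln: n ≥ ln(1/0.2)/δ = 1.609/0.7146 = 2.252.
So 3 complete cycles are required.

3 cycles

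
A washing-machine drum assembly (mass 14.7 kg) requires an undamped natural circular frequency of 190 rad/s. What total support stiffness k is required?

531000 N/m

k = m·ω_n² = 14.7 × 190.0² = 14.7 × 36100 = 530700 N/m.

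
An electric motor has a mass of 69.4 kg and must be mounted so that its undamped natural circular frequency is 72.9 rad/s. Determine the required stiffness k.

369000 N/m

k = m·ω_n² = 69.4 × 72.90² = 69.4 × 5314 = 368800 N/m.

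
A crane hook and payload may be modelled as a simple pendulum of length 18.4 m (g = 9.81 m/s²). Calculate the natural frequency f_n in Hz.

For a simple pendulum ω_n = √(g/L) = √(9.81/18.4) = √0.5332 = 0.7302 rad/s.
f_n = ω_n/(2π) = 0.7302/6.283 = 0.1162 Hz.

0.116 Hz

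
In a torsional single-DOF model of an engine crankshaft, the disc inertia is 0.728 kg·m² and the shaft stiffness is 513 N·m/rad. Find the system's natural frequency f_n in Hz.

4.22 Hz

ω_n = √(k_t/J) = √(513/0.728) = √704.7 = 26.55 rad/s.
f_n = ω_n/(2π) = 26.55/6.283 = 4.225 Hz.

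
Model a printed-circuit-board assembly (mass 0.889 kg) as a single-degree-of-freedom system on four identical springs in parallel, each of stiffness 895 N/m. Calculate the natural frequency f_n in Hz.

10.1 Hz

Parallel springs add: k_eq = 4 × 895 = 3580 N/m.
ω_n = √(k_eq/m) = √(3580/0.889) = √4027 = 63.46 rad/s.
f_n = ω_n/(2π) = 63.46/6.283 = 10.10 Hz.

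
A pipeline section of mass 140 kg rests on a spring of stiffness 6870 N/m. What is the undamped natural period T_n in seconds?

0.897 s

ω_n = √(k/m) = √(6870/140) = √49.07 = 7.005 rad/s.
T_n = 2π/ω_n = 6.283/7.005 = 0.8969 s.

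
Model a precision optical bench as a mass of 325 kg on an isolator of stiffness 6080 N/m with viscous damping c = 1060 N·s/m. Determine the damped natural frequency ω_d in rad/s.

ω_n = √(k/m) = √(6080/325) = 4.325 rad/s.
Critical damping c_c = 2√(k·m) = 2√(6080 × 325) = 2811 N·s/m, so ζ = c/c_c = 1060/2811 = 0.3770.
ω_d = ω_n√(1 − ζ²) = 4.325 × √(1 − 0.142) = 4.006 rad/s.

4.01 rad/s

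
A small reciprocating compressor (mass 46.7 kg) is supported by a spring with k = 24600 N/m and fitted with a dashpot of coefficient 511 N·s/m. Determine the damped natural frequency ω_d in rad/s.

ω_n = √(k/m) = √(24600/46.7) = 22.95 rad/s.
Critical damping c_c = 2√(k·m) = 2√(24600 × 46.7) = 2144 N·s/m, so ζ = c/c_c = 511/2144 = 0.2384.
ω_d = ω_n√(1 − ζ²) = 22.95 × √(1 − 0.0568) = 22.29 rad/s.

22.3 rad/s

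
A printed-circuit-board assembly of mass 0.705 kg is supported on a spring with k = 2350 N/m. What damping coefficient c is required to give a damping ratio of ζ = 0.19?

15.5 N·s/m

c_c = 2√(k·m) = 2√(2350 × 0.705) = 81.41 N·s/m.
c = ζ·c_c = 0.19 × 81.41 = 15.47 N·s/m.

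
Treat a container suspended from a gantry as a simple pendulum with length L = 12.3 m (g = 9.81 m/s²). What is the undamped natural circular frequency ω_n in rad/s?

0.893 rad/s

For a simple pendulum ω_n = √(g/L) = √(9.81/12.3) = √0.7976 = 0.8931 rad/s.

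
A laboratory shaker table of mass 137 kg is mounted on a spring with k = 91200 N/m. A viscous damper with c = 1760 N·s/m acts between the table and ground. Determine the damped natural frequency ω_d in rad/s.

ω_n = √(k/m) = √(91200/137) = 25.80 rad/s.
Critical damping c_c = 2√(k·m) = 2√(91200 × 137) = 7069 N·s/m, so ζ = c/c_c = 1760/7069 = 0.2490.
ω_d = ω_n√(1 − ζ²) = 25.80 × √(1 − 0.0620) = 24.99 rad/s.

25.0 rad/s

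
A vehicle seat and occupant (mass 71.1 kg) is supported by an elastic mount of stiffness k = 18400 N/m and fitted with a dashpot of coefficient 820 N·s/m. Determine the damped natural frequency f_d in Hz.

ω_n = √(k/m) = √(18400/71.1) = 16.09 rad/s.
Critical damping c_c = 2√(k·m) = 2√(18400 × 71.1) = 2288 N·s/m, so ζ = c/c_c = 820/2288 = 0.3585.
ω_d = ω_n√(1 − ζ²) = 16.09 × √(1 − 0.128) = 15.02 rad/s.
f_d = ω_d/(2π) = 2.390 Hz.

2.39 Hz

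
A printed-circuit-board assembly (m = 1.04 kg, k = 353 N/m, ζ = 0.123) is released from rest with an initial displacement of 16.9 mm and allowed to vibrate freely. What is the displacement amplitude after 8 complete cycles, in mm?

0.0333 mm

Logarithmic decrement δ = 2πζ/√(1 − ζ²) = 2π × 0.1230/√(1 − 0.0151) = 0.7787.
After n cycles, x_n/x₀ = e^(−nδ), so x_8 = 16.9 × e^(−8 × 0.7787) = 16.9 × 0.001970 = 0.03329 mm.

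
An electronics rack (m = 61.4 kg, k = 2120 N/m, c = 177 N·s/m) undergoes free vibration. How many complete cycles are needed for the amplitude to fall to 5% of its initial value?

ζ = c/(2√(km)) = 177/(2√(2120 × 61.4)) = 177/721.6 = 0.2453.
Logarithmic decrement δ = 2πζ/√(1 − ζ²) = 2π × 0.2453/√(1 − 0.0602) = 1.590.
x_n/x₀ = e^(−nδ) ≤ 0.05; take ln: n ≥ ln(1/0.05)/δ = 2.996/1.590 = 1.884.
So 2 complete cycles are required.

2 cycles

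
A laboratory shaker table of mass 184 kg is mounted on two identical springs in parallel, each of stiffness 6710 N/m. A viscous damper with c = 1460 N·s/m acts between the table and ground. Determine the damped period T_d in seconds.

0.831 s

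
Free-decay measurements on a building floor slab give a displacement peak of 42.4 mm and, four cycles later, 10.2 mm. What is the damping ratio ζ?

0.0566

Logarithmic decrement δ = (1/n)·ln(x₀/x_n) = (1/4)·ln(42.4/10.2) = (1/4)·ln(4.157) = 0.3562.
ζ = δ/√(4π² + δ²) = 0.3562/√(39.48 + 0.127) = 0.3562/6.293 = 0.05660.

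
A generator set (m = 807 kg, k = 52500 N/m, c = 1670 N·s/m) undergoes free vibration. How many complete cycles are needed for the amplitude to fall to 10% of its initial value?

ζ = c/(2√(km)) = 1670/(2√(52500 × 807)) = 1670/13020 = 0.1283.
Logarithmic decrement δ = 2πζ/√(1 − ζ²) = 2π × 0.1283/√(1 − 0.0165) = 0.8127.
x_n/x₀ = e^(−nδ) ≤ 0.1; take ln: n ≥ ln(1/0.1)/δ = 2.303/0.8127 = 2.833.
So 3 complete cycles are required.

3 cycles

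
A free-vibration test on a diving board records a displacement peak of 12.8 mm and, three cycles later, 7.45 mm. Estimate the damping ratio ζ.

0.0287

Logarithmic decrement δ = (1/n)·ln(x₀/x_n) = (1/3)·ln(12.8/7.45) = (1/3)·ln(1.718) = 0.1804.
ζ = δ/√(4π² + δ²) = 0.1804/√(39.48 + 0.0325) = 0.1804/6.286 = 0.02870.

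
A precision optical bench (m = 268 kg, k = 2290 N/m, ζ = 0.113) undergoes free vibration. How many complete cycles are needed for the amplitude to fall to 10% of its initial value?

Logarithmic decrement δ = 2πζ/√(1 − ζ²) = 2π × 0.1130/√(1 − 0.0128) = 0.7146.
x_n/x₀ = e^(−nδ) ≤ 0.1; take ln: n ≥ ln(1/0.1)/δ = 2.303/0.7146 = 3.222.
So 4 complete cycles are required.

4 cycles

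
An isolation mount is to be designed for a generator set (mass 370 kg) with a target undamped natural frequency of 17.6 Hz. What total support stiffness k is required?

ω_n = 2πf_n = 2π × 17.6 = 110.6 rad/s.
k = m·ω_n² = 370 × 110.6² = 370 × 12230 = 4525000 N/m.

4520000 N/m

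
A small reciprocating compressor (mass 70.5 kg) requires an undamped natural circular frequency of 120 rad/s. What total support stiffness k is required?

1020000 N/m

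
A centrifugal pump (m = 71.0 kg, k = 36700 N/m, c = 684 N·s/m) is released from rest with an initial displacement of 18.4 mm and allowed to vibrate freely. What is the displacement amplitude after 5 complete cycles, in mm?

0.0203 mm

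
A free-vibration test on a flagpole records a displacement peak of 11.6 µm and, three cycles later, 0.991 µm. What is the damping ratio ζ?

Logarithmic decrement δ = (1/n)·ln(x₀/x_n) = (1/3)·ln(11.6/0.991) = (1/3)·ln(11.71) = 0.8200.
ζ = δ/√(4π² + δ²) = 0.8200/√(39.48 + 0.672) = 0.8200/6.336 = 0.1294.

0.129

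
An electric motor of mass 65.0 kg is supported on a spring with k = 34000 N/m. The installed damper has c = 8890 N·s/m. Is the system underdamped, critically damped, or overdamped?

overdamped

c_c = 2√(k·m) = 2973 N·s/m; ζ = c/c_c = 8890/2973 = 2.99.
Since ζ > 1 the system is overdamped.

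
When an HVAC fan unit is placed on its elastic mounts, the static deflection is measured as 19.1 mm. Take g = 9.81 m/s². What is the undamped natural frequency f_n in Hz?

3.61 Hz

ω_n = √(g/δ_st) = √(9.81/0.0191) = √513.6 = 22.66 rad/s.
f_n = ω_n/(2π) = 22.66/6.283 = 3.607 Hz.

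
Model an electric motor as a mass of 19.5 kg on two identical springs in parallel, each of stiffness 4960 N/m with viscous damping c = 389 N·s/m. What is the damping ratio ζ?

Parallel springs add: k_eq = 2 × 4960 = 9920 N/m.
ω_n = √(k_eq/m) = √(9920/19.5) = 22.55 rad/s.
Critical damping c_c = 2√(k_eq·m) = 2√(9920 × 19.5) = 879.6 N·s/m, so ζ = c/c_c = 389/879.6 = 0.4422.

0.442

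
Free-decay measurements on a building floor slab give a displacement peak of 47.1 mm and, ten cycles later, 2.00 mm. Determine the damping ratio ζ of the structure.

Logarithmic decrement δ = (1/n)·ln(x₀/x_n) = (1/10)·ln(47.1/2.00) = (1/10)·ln(23.55) = 0.3159.
ζ = δ/√(4π² + δ²) = 0.3159/√(39.48 + 0.0998) = 0.3159/6.291 = 0.05022.

0.0502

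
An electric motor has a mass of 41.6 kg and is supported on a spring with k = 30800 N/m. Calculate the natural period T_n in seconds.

ω_n = √(k/m) = √(30800/41.6) = √740.4 = 27.21 rad/s.
T_n = 2π/ω_n = 6.283/27.21 = 0.2309 s.

0.231 s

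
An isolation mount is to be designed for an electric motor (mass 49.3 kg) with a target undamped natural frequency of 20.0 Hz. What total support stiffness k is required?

779000 N/m

ω_n = 2πf_n = 2π × 20.0 = 125.7 rad/s.
k = m·ω_n² = 49.3 × 125.7² = 49.3 × 15790 = 778500 N/m.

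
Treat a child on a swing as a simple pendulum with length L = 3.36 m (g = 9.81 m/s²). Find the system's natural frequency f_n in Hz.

0.272 Hz

For a simple pendulum ω_n = √(g/L) = √(9.81/3.36) = √2.920 = 1.709 rad/s.
f_n = ω_n/(2π) = 1.709/6.283 = 0.2719 Hz.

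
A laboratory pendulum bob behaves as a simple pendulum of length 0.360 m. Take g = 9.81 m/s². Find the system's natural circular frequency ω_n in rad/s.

For a simple pendulum ω_n = √(g/L) = √(9.81/0.360) = √27.25 = 5.220 rad/s.

5.22 rad/s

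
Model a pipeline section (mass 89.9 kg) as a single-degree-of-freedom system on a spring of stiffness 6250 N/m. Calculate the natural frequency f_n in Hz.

1.33 Hz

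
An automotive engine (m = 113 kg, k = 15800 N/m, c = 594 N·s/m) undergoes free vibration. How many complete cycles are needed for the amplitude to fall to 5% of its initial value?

3 cycles

ζ = c/(2√(km)) = 594/(2√(15800 × 113)) = 594/2672 = 0.2223.
Logarithmic decrement δ = 2πζ/√(1 − ζ²) = 2π × 0.2223/√(1 − 0.0494) = 1.432.
x_n/x₀ = e^(−nδ) ≤ 0.05; take ln: n ≥ ln(1/0.05)/δ = 2.996/1.432 = 2.091.
So 3 complete cycles are required.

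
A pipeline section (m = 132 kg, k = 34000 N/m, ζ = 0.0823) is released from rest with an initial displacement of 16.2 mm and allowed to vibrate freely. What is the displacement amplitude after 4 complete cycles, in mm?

Logarithmic decrement δ = 2πζ/√(1 − ζ²) = 2π × 0.08230/√(1 − 0.00677) = 0.5189.
After n cycles, x_n/x₀ = e^(−nδ), so x_4 = 16.2 × e^(−4 × 0.5189) = 16.2 × 0.1255 = 2.033 mm.

2.03 mm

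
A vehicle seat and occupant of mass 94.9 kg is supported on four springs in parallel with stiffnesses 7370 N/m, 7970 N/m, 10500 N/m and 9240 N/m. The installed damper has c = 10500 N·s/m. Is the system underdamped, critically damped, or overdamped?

overdamped

Parallel springs add: k_eq = 7370 + 7970 + 10500 + 9240 = 35080 N/m.
c_c = 2√(k_eq·m) = 3649 N·s/m; ζ = c/c_c = 10500/3649 = 2.88.
Since ζ > 1 the system is overdamped.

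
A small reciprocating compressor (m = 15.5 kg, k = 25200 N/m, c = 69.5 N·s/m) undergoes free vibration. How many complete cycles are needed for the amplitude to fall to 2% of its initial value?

12 cycles

ζ = c/(2√(km)) = 69.5/(2√(25200 × 15.5)) = 69.5/1250 = 0.05560.
Logarithmic decrement δ = 2πζ/√(1 − ζ²) = 2π × 0.05560/√(1 − 0.00309) = 0.3499.
x_n/x₀ = e^(−nδ) ≤ 0.02; take ln: n ≥ ln(1/0.02)/δ = 3.912/0.3499 = 11.18.
So 12 complete cycles are required.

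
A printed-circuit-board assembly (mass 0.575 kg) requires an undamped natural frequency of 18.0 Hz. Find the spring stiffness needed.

ω_n = 2πf_n = 2π × 18.0 = 113.1 rad/s.
k = m·ω_n² = 0.575 × 113.1² = 0.575 × 12790 = 7355 N/m.

7350 N/m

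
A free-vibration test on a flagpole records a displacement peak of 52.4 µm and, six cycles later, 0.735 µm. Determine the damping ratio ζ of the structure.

0.112

Logarithmic decrement δ = (1/n)·ln(x₀/x_n) = (1/6)·ln(52.4/0.735) = (1/6)·ln(71.29) = 0.7111.
ζ = δ/√(4π² + δ²) = 0.7111/√(39.48 + 0.506) = 0.7111/6.323 = 0.1125.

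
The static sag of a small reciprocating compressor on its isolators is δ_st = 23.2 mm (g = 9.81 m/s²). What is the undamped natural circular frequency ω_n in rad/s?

20.6 rad/s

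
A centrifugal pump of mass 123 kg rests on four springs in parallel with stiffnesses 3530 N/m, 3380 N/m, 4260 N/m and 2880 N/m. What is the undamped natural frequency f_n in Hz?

Parallel springs add: k_eq = 3530 + 3380 + 4260 + 2880 = 14050 N/m.
ω_n = √(k_eq/m) = √(14050/123) = √114.2 = 10.69 rad/s.
f_n = ω_n/(2π) = 10.69/6.283 = 1.701 Hz.

1.70 Hz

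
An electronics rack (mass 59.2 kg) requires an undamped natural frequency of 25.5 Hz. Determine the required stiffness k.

1520000 N/m

ω_n = 2πf_n = 2π × 25.5 = 160.2 rad/s.
k = m·ω_n² = 59.2 × 160.2² = 59.2 × 25670 = 1520000 N/m.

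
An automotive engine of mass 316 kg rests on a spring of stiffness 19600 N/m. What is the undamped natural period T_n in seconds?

ω_n = √(k/m) = √(19600/316) = √62.03 = 7.876 rad/s.
T_n = 2π/ω_n = 6.283/7.876 = 0.7978 s.

0.798 s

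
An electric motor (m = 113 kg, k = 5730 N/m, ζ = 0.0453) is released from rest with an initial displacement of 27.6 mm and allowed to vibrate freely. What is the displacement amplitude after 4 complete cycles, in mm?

8.83 mm

Logarithmic decrement δ = 2πζ/√(1 − ζ²) = 2π × 0.04530/√(1 − 0.00205) = 0.2849.
After n cycles, x_n/x₀ = e^(−nδ), so x_4 = 27.6 × e^(−4 × 0.2849) = 27.6 × 0.3199 = 8.830 mm.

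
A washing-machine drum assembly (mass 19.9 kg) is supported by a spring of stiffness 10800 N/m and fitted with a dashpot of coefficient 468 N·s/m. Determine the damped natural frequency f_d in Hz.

3.20 Hz

ω_n = √(k/m) = √(10800/19.9) = 23.30 rad/s.
Critical damping c_c = 2√(k·m) = 2√(10800 × 19.9) = 927.2 N·s/m, so ζ = c/c_c = 468/927.2 = 0.5048.
ω_d = ω_n√(1 − ζ²) = 23.30 × √(1 − 0.255) = 20.11 rad/s.
f_d = ω_d/(2π) = 3.201 Hz.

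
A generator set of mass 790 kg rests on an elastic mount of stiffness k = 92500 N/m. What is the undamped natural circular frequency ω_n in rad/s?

10.8 rad/s

ω_n = √(k/m) = √(92500/790) = √117.1 = 10.82 rad/s.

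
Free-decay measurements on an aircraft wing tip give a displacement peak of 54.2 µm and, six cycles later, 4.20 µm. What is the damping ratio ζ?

Logarithmic decrement δ = (1/n)·ln(x₀/x_n) = (1/6)·ln(54.2/4.20) = (1/6)·ln(12.90) = 0.4263.
ζ = δ/√(4π² + δ²) = 0.4263/√(39.48 + 0.182) = 0.4263/6.298 = 0.06769.

0.0677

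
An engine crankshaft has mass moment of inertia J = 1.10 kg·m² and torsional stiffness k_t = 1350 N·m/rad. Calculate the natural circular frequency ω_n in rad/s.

ω_n = √(k_t/J) = √(1350/1.10) = √1227 = 35.03 rad/s.

35.0 rad/s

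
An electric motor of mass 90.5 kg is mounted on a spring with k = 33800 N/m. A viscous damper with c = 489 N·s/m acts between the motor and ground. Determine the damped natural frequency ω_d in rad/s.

19.1 rad/s

ω_n = √(k/m) = √(33800/90.5) = 19.33 rad/s.
Critical damping c_c = 2√(k·m) = 2√(33800 × 90.5) = 3498 N·s/m, so ζ = c/c_c = 489/3498 = 0.1398.
ω_d = ω_n√(1 − ζ²) = 19.33 × √(1 − 0.0195) = 19.14 rad/s.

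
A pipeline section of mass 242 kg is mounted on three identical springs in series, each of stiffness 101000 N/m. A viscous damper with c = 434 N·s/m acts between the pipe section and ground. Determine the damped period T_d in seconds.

0.534 s

Series springs: 1/k_eq = 3/101000, so k_eq = 101000/3 = 33670 N/m.
ω_n = √(k_eq/m) = √(33670/242) = 11.79 rad/s.
Critical damping c_c = 2√(k_eq·m) = 2√(33670 × 242) = 5709 N·s/m, so ζ = c/c_c = 434/5709 = 0.07602.
ω_d = ω_n√(1 − ζ²) = 11.79 × √(1 − 0.00578) = 11.76 rad/s.
T_d = 2π/ω_d = 0.5343 s.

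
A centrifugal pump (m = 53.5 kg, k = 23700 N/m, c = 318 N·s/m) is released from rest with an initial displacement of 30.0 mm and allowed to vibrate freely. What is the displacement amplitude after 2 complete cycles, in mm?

ζ = c/(2√(km)) = 318/(2√(23700 × 53.5)) = 318/2252 = 0.1412.
Logarithmic decrement δ = 2πζ/√(1 − ζ²) = 2π × 0.1412/√(1 − 0.0199) = 0.8962.
After n cycles, x_n/x₀ = e^(−nδ), so x_2 = 30.0 × e^(−2 × 0.8962) = 30.0 × 0.1666 = 4.997 mm.

5.00 mm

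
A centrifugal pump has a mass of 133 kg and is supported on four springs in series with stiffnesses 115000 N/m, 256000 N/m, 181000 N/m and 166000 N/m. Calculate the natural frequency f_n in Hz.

Series springs: 1/k_eq = 1/115000 + 1/256000 + 1/181000 + 1/166000 = 2.415×10^-5, so k_eq = 41410 N/m.
ω_n = √(k_eq/m) = √(41410/133) = √311.3 = 17.64 rad/s.
f_n = ω_n/(2π) = 17.64/6.283 = 2.808 Hz.

2.81 Hz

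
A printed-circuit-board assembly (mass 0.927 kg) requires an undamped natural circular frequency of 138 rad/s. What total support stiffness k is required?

17700 N/m

k = m·ω_n² = 0.927 × 138.0² = 0.927 × 19040 = 17650 N/m.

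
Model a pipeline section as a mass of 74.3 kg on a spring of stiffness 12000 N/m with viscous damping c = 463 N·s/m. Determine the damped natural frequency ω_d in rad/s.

12.3 rad/s

ω_n = √(k/m) = √(12000/74.3) = 12.71 rad/s.
Critical damping c_c = 2√(k·m) = 2√(12000 × 74.3) = 1888 N·s/m, so ζ = c/c_c = 463/1888 = 0.2452.
ω_d = ω_n√(1 − ζ²) = 12.71 × √(1 − 0.0601) = 12.32 rad/s.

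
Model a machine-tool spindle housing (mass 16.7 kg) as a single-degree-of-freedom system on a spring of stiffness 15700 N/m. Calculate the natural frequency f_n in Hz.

4.88 Hz

ω_n = √(k/m) = √(15700/16.7) = √940.1 = 30.66 rad/s.
f_n = ω_n/(2π) = 30.66/6.283 = 4.880 Hz.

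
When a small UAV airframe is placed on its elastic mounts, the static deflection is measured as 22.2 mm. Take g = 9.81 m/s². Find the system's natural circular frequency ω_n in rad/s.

21.0 rad/s

ω_n = √(g/δ_st) = √(9.81/0.0222) = √441.9 = 21.02 rad/s.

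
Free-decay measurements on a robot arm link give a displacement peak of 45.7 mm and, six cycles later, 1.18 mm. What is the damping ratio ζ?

0.0965

Logarithmic decrement δ = (1/n)·ln(x₀/x_n) = (1/6)·ln(45.7/1.18) = (1/6)·ln(38.73) = 0.6094.
ζ = δ/√(4π² + δ²) = 0.6094/√(39.48 + 0.371) = 0.6094/6.313 = 0.09654.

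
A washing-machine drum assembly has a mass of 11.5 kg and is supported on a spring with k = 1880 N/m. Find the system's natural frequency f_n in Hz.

ω_n = √(k/m) = √(1880/11.5) = √163.5 = 12.79 rad/s.
f_n = ω_n/(2π) = 12.79/6.283 = 2.035 Hz.

2.03 Hz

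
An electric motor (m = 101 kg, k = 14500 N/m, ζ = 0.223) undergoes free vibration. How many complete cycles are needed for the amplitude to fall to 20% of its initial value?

2 cycles

Logarithmic decrement δ = 2πζ/√(1 − ζ²) = 2π × 0.2230/√(1 − 0.0497) = 1.437.
x_n/x₀ = e^(−nδ) ≤ 0.2; take ln: n ≥ ln(1/0.2)/δ = 1.609/1.437 = 1.120.
So 2 complete cycles are required.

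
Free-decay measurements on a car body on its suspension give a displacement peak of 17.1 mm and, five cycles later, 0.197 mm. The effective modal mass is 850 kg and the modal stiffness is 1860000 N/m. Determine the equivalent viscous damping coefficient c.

11200 N·s/m

Logarithmic decrement δ = (1/n)·ln(x₀/x_n) = (1/5)·ln(17.1/0.197) = (1/5)·ln(86.80) = 0.8927.
ζ = δ/√(4π² + δ²) = 0.8927/√(39.48 + 0.797) = 0.8927/6.346 = 0.1407.
c = ζ · 2√(km) = 0.1407 × 2√(1860000 × 850) = 0.1407 × 79520 = 11190 N·s/m.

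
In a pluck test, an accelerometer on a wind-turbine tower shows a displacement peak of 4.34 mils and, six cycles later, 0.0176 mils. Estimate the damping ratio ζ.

0.145

Logarithmic decrement δ = (1/n)·ln(x₀/x_n) = (1/6)·ln(4.34/0.0176) = (1/6)·ln(246.6) = 0.9180.
ζ = δ/√(4π² + δ²) = 0.9180/√(39.48 + 0.843) = 0.9180/6.350 = 0.1446.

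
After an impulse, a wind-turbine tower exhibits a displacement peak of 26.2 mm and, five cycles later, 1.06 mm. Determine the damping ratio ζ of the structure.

0.102

Logarithmic decrement δ = (1/n)·ln(x₀/x_n) = (1/5)·ln(26.2/1.06) = (1/5)·ln(24.72) = 0.6415.
ζ = δ/√(4π² + δ²) = 0.6415/√(39.48 + 0.412) = 0.6415/6.316 = 0.1016.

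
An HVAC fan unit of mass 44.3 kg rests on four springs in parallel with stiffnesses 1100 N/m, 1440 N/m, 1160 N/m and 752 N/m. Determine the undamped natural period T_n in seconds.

0.627 s

Parallel springs add: k_eq = 1100 + 1440 + 1160 + 752 = 4452 N/m.
ω_n = √(k_eq/m) = √(4452/44.3) = √100.5 = 10.02 rad/s.
T_n = 2π/ω_n = 6.283/10.02 = 0.6268 s.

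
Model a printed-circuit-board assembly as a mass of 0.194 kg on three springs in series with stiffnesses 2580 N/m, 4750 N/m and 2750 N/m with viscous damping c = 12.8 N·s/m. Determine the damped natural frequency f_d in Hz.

Series springs: 1/k_eq = 1/2580 + 1/4750 + 1/2750 = 0.0009618, so k_eq = 1040 N/m.
ω_n = √(k_eq/m) = √(1040/0.194) = 73.21 rad/s.
Critical damping c_c = 2√(k_eq·m) = 2√(1040 × 0.194) = 28.41 N·s/m, so ζ = c/c_c = 12.8/28.41 = 0.4506.
ω_d = ω_n√(1 − ζ²) = 73.21 × √(1 − 0.203) = 65.35 rad/s.
f_d = ω_d/(2π) = 10.40 Hz.

10.4 Hz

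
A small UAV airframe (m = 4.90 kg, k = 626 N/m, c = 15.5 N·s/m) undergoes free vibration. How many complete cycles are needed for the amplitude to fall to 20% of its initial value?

ζ = c/(2√(km)) = 15.5/(2√(626 × 4.90)) = 15.5/110.8 = 0.1399.
Logarithmic decrement δ = 2πζ/√(1 − ζ²) = 2π × 0.1399/√(1 − 0.0196) = 0.8880.
x_n/x₀ = e^(−nδ) ≤ 0.2; take ln: n ≥ ln(1/0.2)/δ = 1.609/0.8880 = 1.813.
So 2 complete cycles are required.

2 cycles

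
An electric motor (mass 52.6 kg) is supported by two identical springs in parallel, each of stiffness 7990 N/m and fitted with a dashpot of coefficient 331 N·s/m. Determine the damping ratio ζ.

Parallel springs add: k_eq = 2 × 7990 = 15980 N/m.
ω_n = √(k_eq/m) = √(15980/52.6) = 17.43 rad/s.
Critical damping c_c = 2√(k_eq·m) = 2√(15980 × 52.6) = 1834 N·s/m, so ζ = c/c_c = 331/1834 = 0.1805.

0.181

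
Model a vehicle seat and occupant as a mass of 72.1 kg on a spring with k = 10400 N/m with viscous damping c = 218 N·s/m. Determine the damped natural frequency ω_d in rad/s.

11.9 rad/s

ω_n = √(k/m) = √(10400/72.1) = 12.01 rad/s.
Critical damping c_c = 2√(k·m) = 2√(10400 × 72.1) = 1732 N·s/m, so ζ = c/c_c = 218/1732 = 0.1259.
ω_d = ω_n√(1 − ζ²) = 12.01 × √(1 − 0.0158) = 11.91 rad/s.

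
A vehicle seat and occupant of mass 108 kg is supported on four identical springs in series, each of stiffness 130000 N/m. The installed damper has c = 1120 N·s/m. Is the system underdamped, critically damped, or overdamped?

underdamped

Series springs: 1/k_eq = 4/130000, so k_eq = 130000/4 = 32500 N/m.
c_c = 2√(k_eq·m) = 3747 N·s/m; ζ = c/c_c = 1120/3747 = 0.299.
Since ζ < 1 the system is underdamped.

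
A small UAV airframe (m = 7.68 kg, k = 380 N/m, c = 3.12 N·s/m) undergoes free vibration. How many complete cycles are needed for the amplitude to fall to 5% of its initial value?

17 cycles

ζ = c/(2√(km)) = 3.12/(2√(380 × 7.68)) = 3.12/108.0 = 0.02888.
Logarithmic decrement δ = 2πζ/√(1 − ζ²) = 2π × 0.02888/√(1 − 0.000834) = 0.1815.
x_n/x₀ = e^(−nδ) ≤ 0.05; take ln: n ≥ ln(1/0.05)/δ = 2.996/0.1815 = 16.50.
So 17 complete cycles are required.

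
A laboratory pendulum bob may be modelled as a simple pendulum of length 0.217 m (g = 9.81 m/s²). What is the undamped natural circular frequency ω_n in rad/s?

6.72 rad/s

For a simple pendulum ω_n = √(g/L) = √(9.81/0.217) = √45.21 = 6.724 rad/s.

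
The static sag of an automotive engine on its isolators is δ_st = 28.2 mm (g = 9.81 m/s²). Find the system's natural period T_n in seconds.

ω_n = √(g/δ_st) = √(9.81/0.0282) = √347.9 = 18.65 rad/s.
T_n = 2π/ω_n = 6.283/18.65 = 0.3369 s.

0.337 s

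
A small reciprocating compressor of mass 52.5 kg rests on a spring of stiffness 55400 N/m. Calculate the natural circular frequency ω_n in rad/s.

32.5 rad/s

ω_n = √(k/m) = √(55400/52.5) = √1055 = 32.48 rad/s.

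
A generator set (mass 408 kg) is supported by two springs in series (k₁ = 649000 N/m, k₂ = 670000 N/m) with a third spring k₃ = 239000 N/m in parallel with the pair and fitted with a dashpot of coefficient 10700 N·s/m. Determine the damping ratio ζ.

Series pair: k_s = k₁k₂/(k₁+k₂) = (649000)(670000)/(649000 + 670000) = 329700 N/m. In parallel with k₃: k_eq = 329700 + 239000 = 568700 N/m.
ω_n = √(k_eq/m) = √(568700/408) = 37.33 rad/s.
Critical damping c_c = 2√(k_eq·m) = 2√(568700 × 408) = 30460 N·s/m, so ζ = c/c_c = 10700/30460 = 0.3512.

0.351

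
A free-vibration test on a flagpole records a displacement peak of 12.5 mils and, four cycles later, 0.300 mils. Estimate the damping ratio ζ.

0.147

Logarithmic decrement δ = (1/n)·ln(x₀/x_n) = (1/4)·ln(12.5/0.300) = (1/4)·ln(41.67) = 0.9324.
ζ = δ/√(4π² + δ²) = 0.9324/√(39.48 + 0.869) = 0.9324/6.352 = 0.1468.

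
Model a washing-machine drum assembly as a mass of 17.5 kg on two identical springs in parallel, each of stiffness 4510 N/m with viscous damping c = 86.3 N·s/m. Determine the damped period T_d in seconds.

Parallel springs add: k_eq = 2 × 4510 = 9020 N/m.
ω_n = √(k_eq/m) = √(9020/17.5) = 22.70 rad/s.
Critical damping c_c = 2√(k_eq·m) = 2√(9020 × 17.5) = 794.6 N·s/m, so ζ = c/c_c = 86.3/794.6 = 0.1086.
ω_d = ω_n√(1 − ζ²) = 22.70 × √(1 − 0.0118) = 22.57 rad/s.
T_d = 2π/ω_d = 0.2784 s.

0.278 s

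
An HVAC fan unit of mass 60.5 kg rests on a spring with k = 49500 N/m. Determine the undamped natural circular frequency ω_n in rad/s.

ω_n = √(k/m) = √(49500/60.5) = √818.2 = 28.60 rad/s.

28.6 rad/s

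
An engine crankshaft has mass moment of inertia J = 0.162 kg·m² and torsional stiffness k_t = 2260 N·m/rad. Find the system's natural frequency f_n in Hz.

ω_n = √(k_t/J) = √(2260/0.162) = √13950 = 118.1 rad/s.
f_n = ω_n/(2π) = 118.1/6.283 = 18.80 Hz.

18.8 Hz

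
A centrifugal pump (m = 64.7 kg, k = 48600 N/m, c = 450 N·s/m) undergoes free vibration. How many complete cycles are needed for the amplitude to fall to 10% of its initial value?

3 cycles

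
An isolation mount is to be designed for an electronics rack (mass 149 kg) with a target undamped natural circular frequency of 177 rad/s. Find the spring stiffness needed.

4670000 N/m

k = m·ω_n² = 149 × 177.0² = 149 × 31330 = 4668000 N/m.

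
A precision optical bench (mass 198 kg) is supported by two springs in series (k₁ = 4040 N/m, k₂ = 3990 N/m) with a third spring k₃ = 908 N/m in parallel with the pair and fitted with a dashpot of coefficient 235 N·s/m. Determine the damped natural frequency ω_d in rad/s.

3.79 rad/s

Series pair: k_s = k₁k₂/(k₁+k₂) = (4040)(3990)/(4040 + 3990) = 2007 N/m. In parallel with k₃: k_eq = 2007 + 908 = 2915 N/m.
ω_n = √(k_eq/m) = √(2915/198) = 3.837 rad/s.
Critical damping c_c = 2√(k_eq·m) = 2√(2915 × 198) = 1520 N·s/m, so ζ = c/c_c = 235/1520 = 0.1547.
ω_d = ω_n√(1 − ζ²) = 3.837 × √(1 − 0.0239) = 3.791 rad/s.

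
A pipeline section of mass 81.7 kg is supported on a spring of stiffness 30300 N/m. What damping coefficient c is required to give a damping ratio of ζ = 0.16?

503 N·s/m

c_c = 2√(k·m) = 2√(30300 × 81.7) = 3147 N·s/m.
c = ζ·c_c = 0.16 × 3147 = 503.5 N·s/m.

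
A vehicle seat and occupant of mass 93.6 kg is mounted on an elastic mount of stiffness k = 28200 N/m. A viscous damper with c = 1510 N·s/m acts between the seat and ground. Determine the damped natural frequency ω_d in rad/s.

15.4 rad/s

ω_n = √(k/m) = √(28200/93.6) = 17.36 rad/s.
Critical damping c_c = 2√(k·m) = 2√(28200 × 93.6) = 3249 N·s/m, so ζ = c/c_c = 1510/3249 = 0.4647.
ω_d = ω_n√(1 − ζ²) = 17.36 × √(1 − 0.216) = 15.37 rad/s.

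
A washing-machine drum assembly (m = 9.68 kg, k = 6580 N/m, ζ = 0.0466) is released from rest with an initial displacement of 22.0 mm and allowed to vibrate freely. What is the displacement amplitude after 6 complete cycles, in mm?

Logarithmic decrement δ = 2πζ/√(1 − ζ²) = 2π × 0.04660/√(1 − 0.00217) = 0.2931.
After n cycles, x_n/x₀ = e^(−nδ), so x_6 = 22.0 × e^(−6 × 0.2931) = 22.0 × 0.1723 = 3.790 mm.

3.79 mm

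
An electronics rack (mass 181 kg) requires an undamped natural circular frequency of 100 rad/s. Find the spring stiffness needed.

k = m·ω_n² = 181 × 100.0² = 181 × 10000 = 1810000 N/m.

1810000 N/m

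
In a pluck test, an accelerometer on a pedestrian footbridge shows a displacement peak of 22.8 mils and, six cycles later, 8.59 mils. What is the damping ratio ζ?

Logarithmic decrement δ = (1/n)·ln(x₀/x_n) = (1/6)·ln(22.8/8.59) = (1/6)·ln(2.654) = 0.1627.
ζ = δ/√(4π² + δ²) = 0.1627/√(39.48 + 0.0265) = 0.1627/6.285 = 0.02588.

0.0259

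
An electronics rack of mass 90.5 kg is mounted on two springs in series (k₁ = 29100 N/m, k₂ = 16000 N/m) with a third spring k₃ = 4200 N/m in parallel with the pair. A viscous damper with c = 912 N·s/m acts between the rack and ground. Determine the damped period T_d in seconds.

0.541 s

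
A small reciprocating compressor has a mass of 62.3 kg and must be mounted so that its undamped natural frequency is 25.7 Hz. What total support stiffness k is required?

1620000 N/m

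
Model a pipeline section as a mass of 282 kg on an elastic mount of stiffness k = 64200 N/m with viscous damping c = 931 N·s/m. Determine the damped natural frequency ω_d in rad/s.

15.0 rad/s

ω_n = √(k/m) = √(64200/282) = 15.09 rad/s.
Critical damping c_c = 2√(k·m) = 2√(64200 × 282) = 8510 N·s/m, so ζ = c/c_c = 931/8510 = 0.1094.
ω_d = ω_n√(1 − ζ²) = 15.09 × √(1 − 0.0120) = 15.00 rad/s.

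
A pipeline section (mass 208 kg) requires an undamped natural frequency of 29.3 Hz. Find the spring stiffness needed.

ω_n = 2πf_n = 2π × 29.3 = 184.1 rad/s.
k = m·ω_n² = 208 × 184.1² = 208 × 33890 = 7049000 N/m.

7050000 N/m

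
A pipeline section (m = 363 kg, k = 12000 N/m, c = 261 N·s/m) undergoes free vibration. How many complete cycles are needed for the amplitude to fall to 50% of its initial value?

ζ = c/(2√(km)) = 261/(2√(12000 × 363)) = 261/4174 = 0.06253.
Logarithmic decrement δ = 2πζ/√(1 − ζ²) = 2π × 0.06253/√(1 − 0.00391) = 0.3936.
x_n/x₀ = e^(−nδ) ≤ 0.5; take ln: n ≥ ln(1/0.5)/δ = 0.6931/0.3936 = 1.761.
So 2 complete cycles are required.

2 cycles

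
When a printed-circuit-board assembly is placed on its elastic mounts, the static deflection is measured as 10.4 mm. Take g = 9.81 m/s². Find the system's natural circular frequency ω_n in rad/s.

ω_n = √(g/δ_st) = √(9.81/0.0104) = √943.3 = 30.71 rad/s.

30.7 rad/s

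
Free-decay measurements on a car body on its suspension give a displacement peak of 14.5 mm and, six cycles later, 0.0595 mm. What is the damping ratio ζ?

0.144

Logarithmic decrement δ = (1/n)·ln(x₀/x_n) = (1/6)·ln(14.5/0.0595) = (1/6)·ln(243.7) = 0.9160.
ζ = δ/√(4π² + δ²) = 0.9160/√(39.48 + 0.839) = 0.9160/6.350 = 0.1443.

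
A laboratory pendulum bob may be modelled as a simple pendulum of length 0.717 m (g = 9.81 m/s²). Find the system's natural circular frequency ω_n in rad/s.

For a simple pendulum ω_n = √(g/L) = √(9.81/0.717) = √13.68 = 3.699 rad/s.

3.70 rad/s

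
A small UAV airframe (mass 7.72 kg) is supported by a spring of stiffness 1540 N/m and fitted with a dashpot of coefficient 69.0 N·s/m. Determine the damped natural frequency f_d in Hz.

ω_n = √(k/m) = √(1540/7.72) = 14.12 rad/s.
Critical damping c_c = 2√(k·m) = 2√(1540 × 7.72) = 218.1 N·s/m, so ζ = c/c_c = 69.0/218.1 = 0.3164.
ω_d = ω_n√(1 − ζ²) = 14.12 × √(1 − 0.100) = 13.40 rad/s.
f_d = ω_d/(2π) = 2.132 Hz.

2.13 Hz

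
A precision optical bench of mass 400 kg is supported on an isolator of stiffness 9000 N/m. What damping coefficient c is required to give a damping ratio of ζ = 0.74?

2810 N·s/m

c_c = 2√(k·m) = 2√(9000 × 400) = 3795 N·s/m.
c = ζ·c_c = 0.74 × 3795 = 2808 N·s/m.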